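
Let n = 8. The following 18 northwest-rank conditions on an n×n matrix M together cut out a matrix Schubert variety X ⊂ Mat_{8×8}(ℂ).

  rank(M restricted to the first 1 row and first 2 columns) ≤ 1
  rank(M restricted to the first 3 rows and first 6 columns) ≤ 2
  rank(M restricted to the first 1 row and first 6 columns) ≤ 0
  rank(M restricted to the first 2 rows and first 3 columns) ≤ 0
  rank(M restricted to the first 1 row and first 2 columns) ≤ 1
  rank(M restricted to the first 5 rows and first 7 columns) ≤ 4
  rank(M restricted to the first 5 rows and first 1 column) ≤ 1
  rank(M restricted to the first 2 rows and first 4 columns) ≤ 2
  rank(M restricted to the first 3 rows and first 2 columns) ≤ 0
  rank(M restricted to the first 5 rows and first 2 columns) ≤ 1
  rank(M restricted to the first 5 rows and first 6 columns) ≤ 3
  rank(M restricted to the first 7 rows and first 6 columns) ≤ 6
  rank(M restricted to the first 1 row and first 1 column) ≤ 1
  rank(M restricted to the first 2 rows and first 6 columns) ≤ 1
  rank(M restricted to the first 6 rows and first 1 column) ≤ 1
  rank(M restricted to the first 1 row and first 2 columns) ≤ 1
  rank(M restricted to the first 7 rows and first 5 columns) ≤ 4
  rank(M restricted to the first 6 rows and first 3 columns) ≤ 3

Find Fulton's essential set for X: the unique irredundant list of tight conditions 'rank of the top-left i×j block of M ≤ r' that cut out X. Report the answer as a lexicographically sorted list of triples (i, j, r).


Reconstructing r_w from the 18 given conditions:

  R[1]: 0, 0, 0, 0, 0, 0, 1, 1
  R[2]: 0, 0, 0, 1, 1, 1, 2, 2
  R[3]: 0, 0, 1, 2, 2, 2, 3, 3
  R[4]: 1, 1, 2, 3, 3, 3, 4, 4
  R[5]: 1, 1, 2, 3, 3, 3, 4, 5
  R[6]: 1, 2, 3, 4, 4, 4, 5, 6
  R[7]: 1, 2, 3, 4, 4, 5, 6, 7
  R[8]: 1, 2, 3, 4, 5, 6, 7, 8

second differences of R give the permutation w = (7, 4, 3, 1, 8, 2, 6, 5).

ℓ(w)=15; the 6 essential cells (i,j,r):

[(1, 6, 0), (2, 3, 0), (3, 2, 0), (5, 2, 1), (5, 6, 3), (7, 5, 4)]


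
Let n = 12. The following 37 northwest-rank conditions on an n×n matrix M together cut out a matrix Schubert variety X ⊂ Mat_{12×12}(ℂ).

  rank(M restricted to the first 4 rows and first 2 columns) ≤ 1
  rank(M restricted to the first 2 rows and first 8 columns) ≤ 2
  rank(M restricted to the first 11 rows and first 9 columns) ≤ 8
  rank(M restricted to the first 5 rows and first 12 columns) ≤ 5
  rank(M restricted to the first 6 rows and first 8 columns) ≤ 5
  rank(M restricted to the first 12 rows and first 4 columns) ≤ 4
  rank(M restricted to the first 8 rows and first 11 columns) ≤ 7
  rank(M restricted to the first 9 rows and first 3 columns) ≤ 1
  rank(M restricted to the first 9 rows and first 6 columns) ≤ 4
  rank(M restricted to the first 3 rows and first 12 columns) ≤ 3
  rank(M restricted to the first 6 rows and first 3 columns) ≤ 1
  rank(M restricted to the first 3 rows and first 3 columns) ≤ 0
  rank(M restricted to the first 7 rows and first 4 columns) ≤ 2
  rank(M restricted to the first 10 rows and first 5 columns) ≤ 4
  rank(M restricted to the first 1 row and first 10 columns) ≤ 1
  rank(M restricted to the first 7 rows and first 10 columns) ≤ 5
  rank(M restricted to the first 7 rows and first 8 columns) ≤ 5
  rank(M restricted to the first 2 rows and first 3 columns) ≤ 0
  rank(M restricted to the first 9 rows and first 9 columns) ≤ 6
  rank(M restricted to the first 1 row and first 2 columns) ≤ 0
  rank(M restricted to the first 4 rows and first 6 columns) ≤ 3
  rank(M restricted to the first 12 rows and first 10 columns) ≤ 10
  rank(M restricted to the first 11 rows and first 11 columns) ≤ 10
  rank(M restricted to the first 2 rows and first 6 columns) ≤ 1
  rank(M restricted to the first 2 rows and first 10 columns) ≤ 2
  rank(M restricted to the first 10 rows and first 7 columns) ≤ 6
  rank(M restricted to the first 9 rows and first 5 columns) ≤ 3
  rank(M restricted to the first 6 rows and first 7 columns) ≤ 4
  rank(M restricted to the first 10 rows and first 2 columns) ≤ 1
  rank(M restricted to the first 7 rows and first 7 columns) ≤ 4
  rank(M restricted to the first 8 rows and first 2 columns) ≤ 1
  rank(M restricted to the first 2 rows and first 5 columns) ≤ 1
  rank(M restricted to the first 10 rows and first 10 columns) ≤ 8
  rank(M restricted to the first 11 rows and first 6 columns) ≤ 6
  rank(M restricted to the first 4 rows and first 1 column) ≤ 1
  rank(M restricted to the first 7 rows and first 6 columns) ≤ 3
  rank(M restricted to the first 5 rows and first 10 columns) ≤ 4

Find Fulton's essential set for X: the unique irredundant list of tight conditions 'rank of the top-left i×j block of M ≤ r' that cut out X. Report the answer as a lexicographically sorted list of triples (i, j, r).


The tightest implied rank at each (i,j), from the 37 conditions:

  row 1: 0 0 0 1 1 1 1 1 1 1 1 1
  row 2: 0 0 0 1 1 1 2 2 2 2 2 2
  row 3: 0 0 0 1 2 2 3 3 3 3 3 3
  row 4: 1 1 1 2 3 3 4 4 4 4 4 4
  row 5: 1 1 1 2 3 3 4 4 4 4 5 5
  row 6: 1 1 1 2 3 3 4 5 5 5 6 6
  row 7: 1 1 1 2 3 3 4 5 5 5 6 7
  row 8: 1 1 1 2 3 4 5 6 6 6 7 8
  row 9: 1 1 1 2 3 4 5 6 6 7 8 9
  row 10: 1 1 2 3 4 5 6 7 7 8 9 10
  row 11: 1 2 3 4 5 6 7 8 8 9 10 11
  row 12: 1 2 3 4 5 6 7 8 9 10 11 12

second differences of R give the permutation w = (4, 7, 5, 1, 11, 8, 12, 6, 10, 3, 2, 9).

Rothe diagram D(w) (31 cells), 8 SE-corners (essential conditions):

[(2, 6, 1), (3, 3, 0), (5, 10, 4), (7, 6, 3), (7, 10, 5), (9, 3, 1), (9, 9, 6), (10, 2, 1)]


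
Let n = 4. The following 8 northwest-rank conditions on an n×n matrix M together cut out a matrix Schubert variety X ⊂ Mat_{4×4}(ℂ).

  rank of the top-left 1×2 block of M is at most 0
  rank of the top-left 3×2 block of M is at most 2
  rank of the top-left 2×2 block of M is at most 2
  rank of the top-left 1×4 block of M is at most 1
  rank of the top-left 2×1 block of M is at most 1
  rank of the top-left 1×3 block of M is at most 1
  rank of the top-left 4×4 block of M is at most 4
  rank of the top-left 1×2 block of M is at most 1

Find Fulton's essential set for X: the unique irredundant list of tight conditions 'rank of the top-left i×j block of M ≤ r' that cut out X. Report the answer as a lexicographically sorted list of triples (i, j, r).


Computing R[i][j] = min implied NW-rank bound (n=4, 8 conditions):

  0 0 1 1
  1 1 2 2
  1 2 3 3
  1 2 3 4

giving w = (3, 1, 2, 4) via Δ²R.

Rothe diagram D(w) (2 cells), 1 SE-corner (essential condition):

[(1, 2, 0)]


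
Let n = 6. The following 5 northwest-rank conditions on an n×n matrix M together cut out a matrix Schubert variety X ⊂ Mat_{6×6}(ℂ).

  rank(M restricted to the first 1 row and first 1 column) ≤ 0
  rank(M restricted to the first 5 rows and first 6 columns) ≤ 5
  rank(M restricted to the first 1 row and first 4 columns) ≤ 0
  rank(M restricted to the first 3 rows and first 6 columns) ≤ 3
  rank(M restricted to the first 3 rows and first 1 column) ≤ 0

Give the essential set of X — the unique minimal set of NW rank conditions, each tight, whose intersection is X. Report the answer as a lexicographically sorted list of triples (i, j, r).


Recovering R(i,j) via the rank-extension bound from the 5 conditions:

  row 1: 0 | 0 | 0 | 0 | 1 | 1
  row 2: 0 | 1 | 1 | 1 | 2 | 2
  row 3: 0 | 1 | 2 | 2 | 3 | 3
  row 4: 1 | 2 | 3 | 3 | 4 | 4
  row 5: 1 | 2 | 3 | 4 | 5 | 5
  row 6: 1 | 2 | 3 | 4 | 5 | 6

giving w = (5, 2, 3, 1, 4, 6) via Δ²R.

ℓ(w)=6; the 2 essential cells (i,j,r):

[(1, 4, 0), (3, 1, 0)]


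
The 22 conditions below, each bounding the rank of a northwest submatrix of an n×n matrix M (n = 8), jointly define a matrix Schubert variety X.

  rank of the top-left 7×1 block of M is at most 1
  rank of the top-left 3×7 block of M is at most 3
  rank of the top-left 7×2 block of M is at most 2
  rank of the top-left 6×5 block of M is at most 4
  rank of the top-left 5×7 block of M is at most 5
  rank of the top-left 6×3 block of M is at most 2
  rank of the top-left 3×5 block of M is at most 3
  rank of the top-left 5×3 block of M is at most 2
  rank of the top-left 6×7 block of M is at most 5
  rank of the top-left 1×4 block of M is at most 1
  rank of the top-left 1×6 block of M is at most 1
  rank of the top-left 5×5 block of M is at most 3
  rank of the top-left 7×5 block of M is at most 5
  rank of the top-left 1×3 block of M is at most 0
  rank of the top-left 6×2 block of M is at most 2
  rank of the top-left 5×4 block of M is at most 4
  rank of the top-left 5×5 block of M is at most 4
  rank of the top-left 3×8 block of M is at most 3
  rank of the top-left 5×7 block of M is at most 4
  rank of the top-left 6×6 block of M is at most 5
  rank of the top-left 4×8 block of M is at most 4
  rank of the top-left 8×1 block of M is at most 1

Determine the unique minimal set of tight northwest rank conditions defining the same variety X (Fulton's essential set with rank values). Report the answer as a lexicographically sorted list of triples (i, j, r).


Reconstructing r_w from the 22 given conditions:

  R[1]: 0, 0, 0, 1, 1, 1, 1, 1
  R[2]: 1, 1, 1, 2, 2, 2, 2, 2
  R[3]: 1, 2, 2, 3, 3, 3, 3, 3
  R[4]: 1, 2, 2, 3, 3, 4, 4, 4
  R[5]: 1, 2, 2, 3, 3, 4, 4, 5
  R[6]: 1, 2, 2, 3, 4, 5, 5, 6
  R[7]: 1, 2, 3, 4, 5, 6, 6, 7
  R[8]: 1, 2, 3, 4, 5, 6, 7, 8

so w = (4, 1, 2, 6, 8, 5, 3, 7).

D(w) has 9 cells with 4 SE-corners; essential set:

[(1, 3, 0), (5, 5, 3), (5, 7, 4), (6, 3, 2)]


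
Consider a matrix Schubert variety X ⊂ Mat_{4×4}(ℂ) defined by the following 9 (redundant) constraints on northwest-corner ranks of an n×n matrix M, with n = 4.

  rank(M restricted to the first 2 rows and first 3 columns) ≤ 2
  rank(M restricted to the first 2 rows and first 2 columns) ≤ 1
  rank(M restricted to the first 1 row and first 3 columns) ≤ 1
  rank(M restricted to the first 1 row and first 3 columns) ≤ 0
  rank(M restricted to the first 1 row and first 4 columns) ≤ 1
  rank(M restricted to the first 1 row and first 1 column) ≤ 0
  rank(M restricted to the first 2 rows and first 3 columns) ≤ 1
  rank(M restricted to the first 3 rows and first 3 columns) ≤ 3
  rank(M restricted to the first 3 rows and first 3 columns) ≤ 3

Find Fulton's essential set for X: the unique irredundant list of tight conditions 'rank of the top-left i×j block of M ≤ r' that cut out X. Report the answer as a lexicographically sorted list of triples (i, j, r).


Propagating the 9 rank bounds to every northwest block:

  0  0  0  1
  1  1  1  2
  1  2  2  3
  1  2  3  4

the unique w with this rank table is (4, 1, 2, 3).

Fulton essential set (1 of the 3 Rothe cells):

[(1, 3, 0)]


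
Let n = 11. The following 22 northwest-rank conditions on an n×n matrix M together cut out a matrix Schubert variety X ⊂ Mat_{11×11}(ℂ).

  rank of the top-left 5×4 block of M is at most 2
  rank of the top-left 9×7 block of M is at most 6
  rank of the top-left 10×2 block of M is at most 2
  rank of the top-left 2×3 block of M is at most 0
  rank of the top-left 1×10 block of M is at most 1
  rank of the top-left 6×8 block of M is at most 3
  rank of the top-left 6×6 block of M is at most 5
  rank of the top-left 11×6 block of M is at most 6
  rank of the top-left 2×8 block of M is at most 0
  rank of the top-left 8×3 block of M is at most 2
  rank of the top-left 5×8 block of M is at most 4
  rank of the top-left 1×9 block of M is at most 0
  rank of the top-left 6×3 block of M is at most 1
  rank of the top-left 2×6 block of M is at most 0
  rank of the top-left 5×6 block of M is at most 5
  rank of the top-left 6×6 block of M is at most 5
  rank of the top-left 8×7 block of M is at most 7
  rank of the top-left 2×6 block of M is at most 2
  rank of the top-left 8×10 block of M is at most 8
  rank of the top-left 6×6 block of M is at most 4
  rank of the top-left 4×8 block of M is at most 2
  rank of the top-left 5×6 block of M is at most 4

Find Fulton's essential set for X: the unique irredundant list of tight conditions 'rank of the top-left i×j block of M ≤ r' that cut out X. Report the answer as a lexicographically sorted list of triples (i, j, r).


Recovering R(i,j) via the rank-extension bound from the 22 conditions:

  R[1]: 0  0  0  0  0  0  0  0  0  1  1
  R[2]: 0  0  0  0  0  0  0  0  1  2  2
  R[3]: 1  1  1  1  1  1  1  1  2  3  3
  R[4]: 1  1  1  2  2  2  2  2  3  4  4
  R[5]: 1  1  1  2  3  3  3  3  4  5  5
  R[6]: 1  1  1  2  3  3  3  3  4  5  6
  R[7]: 1  2  2  3  4  4  4  4  5  6  7
  R[8]: 1  2  2  3  4  5  5  5  6  7  8
  R[9]: 1  2  3  4  5  6  6  6  7  8  9
  R[10]: 1  2  3  4  5  6  7  7  8  9  10
  R[11]: 1  2  3  4  5  6  7  8  9  10  11

reading off 1-entries of Δ²R: w = (10, 9, 1, 4, 5, 11, 2, 6, 3, 7, 8).

5 SE-corners of the 27-cell Rothe diagram give Ess(w):

[(1, 9, 0), (2, 8, 0), (6, 3, 1), (6, 8, 3), (8, 3, 2)]


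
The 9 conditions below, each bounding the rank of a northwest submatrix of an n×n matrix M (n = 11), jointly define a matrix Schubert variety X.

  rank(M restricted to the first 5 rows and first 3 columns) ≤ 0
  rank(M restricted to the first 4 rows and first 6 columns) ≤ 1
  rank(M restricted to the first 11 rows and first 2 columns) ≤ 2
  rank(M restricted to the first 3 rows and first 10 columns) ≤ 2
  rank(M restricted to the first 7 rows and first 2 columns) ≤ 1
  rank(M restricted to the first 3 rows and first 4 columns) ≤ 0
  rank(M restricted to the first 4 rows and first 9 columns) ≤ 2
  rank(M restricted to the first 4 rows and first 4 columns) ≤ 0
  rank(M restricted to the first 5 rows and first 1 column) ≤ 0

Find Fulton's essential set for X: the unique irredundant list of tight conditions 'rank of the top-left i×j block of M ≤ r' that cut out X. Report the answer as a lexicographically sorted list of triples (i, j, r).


Recovering R(i,j) via the rank-extension bound from the 9 conditions:

  R[1]: 0 0 0 0 1 1 1 1 1 1 1
  R[2]: 0 0 0 0 1 1 2 2 2 2 2
  R[3]: 0 0 0 0 1 1 2 2 2 2 3
  R[4]: 0 0 0 0 1 1 2 2 2 3 4
  R[5]: 0 0 0 1 2 2 3 3 3 4 5
  R[6]: 1 1 1 2 3 3 4 4 4 5 6
  R[7]: 1 1 2 3 4 4 5 5 5 6 7
  R[8]: 1 2 3 4 5 5 6 6 6 7 8
  R[9]: 1 2 3 4 5 6 7 7 7 8 9
  R[10]: 1 2 3 4 5 6 7 8 8 9 10
  R[11]: 1 2 3 4 5 6 7 8 9 10 11

second differences of R give the permutation w = (5, 7, 11, 10, 4, 1, 3, 2, 6, 8, 9).

Fulton essential set (6 of the 28 Rothe cells):

[(3, 10, 2), (4, 4, 0), (4, 6, 1), (4, 9, 2), (5, 3, 0), (7, 2, 1)]


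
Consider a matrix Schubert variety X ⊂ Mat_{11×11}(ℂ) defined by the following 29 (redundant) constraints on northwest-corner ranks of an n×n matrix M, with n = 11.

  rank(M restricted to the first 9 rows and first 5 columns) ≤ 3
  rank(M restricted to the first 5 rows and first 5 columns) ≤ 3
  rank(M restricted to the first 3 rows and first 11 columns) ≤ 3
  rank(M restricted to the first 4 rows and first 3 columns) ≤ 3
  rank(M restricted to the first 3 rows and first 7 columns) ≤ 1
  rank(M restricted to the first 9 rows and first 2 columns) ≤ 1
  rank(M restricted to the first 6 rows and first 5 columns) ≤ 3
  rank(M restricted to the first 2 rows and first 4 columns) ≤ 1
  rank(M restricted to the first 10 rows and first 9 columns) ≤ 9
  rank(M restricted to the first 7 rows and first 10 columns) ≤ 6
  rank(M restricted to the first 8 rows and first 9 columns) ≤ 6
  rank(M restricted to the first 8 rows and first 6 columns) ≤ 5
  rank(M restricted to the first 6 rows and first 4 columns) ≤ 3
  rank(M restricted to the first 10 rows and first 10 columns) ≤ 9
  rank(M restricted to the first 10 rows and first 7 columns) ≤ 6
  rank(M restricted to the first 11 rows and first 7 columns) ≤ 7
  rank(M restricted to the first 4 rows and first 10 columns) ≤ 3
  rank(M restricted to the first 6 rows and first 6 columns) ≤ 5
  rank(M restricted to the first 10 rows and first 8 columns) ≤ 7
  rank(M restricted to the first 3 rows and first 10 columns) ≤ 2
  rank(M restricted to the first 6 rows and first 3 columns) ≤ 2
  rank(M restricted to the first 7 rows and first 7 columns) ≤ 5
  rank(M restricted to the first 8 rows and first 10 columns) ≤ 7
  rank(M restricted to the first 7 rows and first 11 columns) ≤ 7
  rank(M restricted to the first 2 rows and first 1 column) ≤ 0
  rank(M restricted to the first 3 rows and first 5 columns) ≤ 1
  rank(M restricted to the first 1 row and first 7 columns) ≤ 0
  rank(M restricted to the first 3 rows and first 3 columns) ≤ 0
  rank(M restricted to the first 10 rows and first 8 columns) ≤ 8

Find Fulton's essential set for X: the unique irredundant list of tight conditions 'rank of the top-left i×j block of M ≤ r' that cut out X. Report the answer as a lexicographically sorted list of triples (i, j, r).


Reconstructing r_w from the 29 given conditions:

  row 1: 0  0  0  0  0  0  0  1  1  1  1
  row 2: 0  0  0  1  1  1  1  2  2  2  2
  row 3: 0  0  0  1  1  1  1  2  2  2  3
  row 4: 1  1  1  2  2  2  2  3  3  3  4
  row 5: 1  1  2  3  3  3  3  4  4  4  5
  row 6: 1  1  2  3  3  4  4  5  5  5  6
  row 7: 1  1  2  3  3  4  5  6  6  6  7
  row 8: 1  1  2  3  3  4  5  6  6  7  8
  row 9: 1  1  2  3  3  4  5  6  7  8  9
  row 10: 1  2  3  4  4  5  6  7  8  9  10
  row 11: 1  2  3  4  5  6  7  8  9  10  11

giving w = (8, 4, 11, 1, 3, 6, 7, 10, 9, 2, 5) via Δ²R.

Rothe diagram D(w) (28 cells), 7 SE-corners (essential conditions):

[(1, 7, 0), (3, 3, 0), (3, 7, 1), (3, 10, 2), (8, 9, 6), (9, 2, 1), (9, 5, 3)]


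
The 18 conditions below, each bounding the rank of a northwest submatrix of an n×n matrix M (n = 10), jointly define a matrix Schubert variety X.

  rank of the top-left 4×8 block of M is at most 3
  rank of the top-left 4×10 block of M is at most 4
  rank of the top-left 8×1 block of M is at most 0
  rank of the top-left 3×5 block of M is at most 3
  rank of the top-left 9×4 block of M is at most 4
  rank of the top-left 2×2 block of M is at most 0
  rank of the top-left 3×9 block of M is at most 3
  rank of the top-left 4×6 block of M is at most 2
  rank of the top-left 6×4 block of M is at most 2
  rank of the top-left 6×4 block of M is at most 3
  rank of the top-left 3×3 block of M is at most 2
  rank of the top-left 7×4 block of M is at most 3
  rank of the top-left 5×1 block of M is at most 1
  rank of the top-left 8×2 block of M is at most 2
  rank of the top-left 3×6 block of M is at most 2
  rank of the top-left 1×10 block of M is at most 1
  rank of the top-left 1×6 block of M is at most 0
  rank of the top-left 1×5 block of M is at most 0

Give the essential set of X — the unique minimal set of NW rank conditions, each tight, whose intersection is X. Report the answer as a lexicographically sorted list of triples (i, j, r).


Rank table r_w(10×10) implied by the 18 constraints:

  row 1: 0, 0, 0, 0, 0, 0, 1, 1, 1, 1
  row 2: 0, 0, 1, 1, 1, 1, 2, 2, 2, 2
  row 3: 0, 1, 2, 2, 2, 2, 3, 3, 3, 3
  row 4: 0, 1, 2, 2, 2, 2, 3, 3, 4, 4
  row 5: 0, 1, 2, 2, 3, 3, 4, 4, 5, 5
  row 6: 0, 1, 2, 2, 3, 4, 5, 5, 6, 6
  row 7: 0, 1, 2, 3, 4, 5, 6, 6, 7, 7
  row 8: 0, 1, 2, 3, 4, 5, 6, 7, 8, 8
  row 9: 1, 2, 3, 4, 5, 6, 7, 8, 9, 9
  row 10: 1, 2, 3, 4, 5, 6, 7, 8, 9, 10

giving w = (7, 3, 2, 9, 5, 6, 4, 8, 1, 10) via Δ²R.

Fulton essential set (6 of the 20 Rothe cells):

[(1, 6, 0), (2, 2, 0), (4, 6, 2), (4, 8, 3), (6, 4, 2), (8, 1, 0)]


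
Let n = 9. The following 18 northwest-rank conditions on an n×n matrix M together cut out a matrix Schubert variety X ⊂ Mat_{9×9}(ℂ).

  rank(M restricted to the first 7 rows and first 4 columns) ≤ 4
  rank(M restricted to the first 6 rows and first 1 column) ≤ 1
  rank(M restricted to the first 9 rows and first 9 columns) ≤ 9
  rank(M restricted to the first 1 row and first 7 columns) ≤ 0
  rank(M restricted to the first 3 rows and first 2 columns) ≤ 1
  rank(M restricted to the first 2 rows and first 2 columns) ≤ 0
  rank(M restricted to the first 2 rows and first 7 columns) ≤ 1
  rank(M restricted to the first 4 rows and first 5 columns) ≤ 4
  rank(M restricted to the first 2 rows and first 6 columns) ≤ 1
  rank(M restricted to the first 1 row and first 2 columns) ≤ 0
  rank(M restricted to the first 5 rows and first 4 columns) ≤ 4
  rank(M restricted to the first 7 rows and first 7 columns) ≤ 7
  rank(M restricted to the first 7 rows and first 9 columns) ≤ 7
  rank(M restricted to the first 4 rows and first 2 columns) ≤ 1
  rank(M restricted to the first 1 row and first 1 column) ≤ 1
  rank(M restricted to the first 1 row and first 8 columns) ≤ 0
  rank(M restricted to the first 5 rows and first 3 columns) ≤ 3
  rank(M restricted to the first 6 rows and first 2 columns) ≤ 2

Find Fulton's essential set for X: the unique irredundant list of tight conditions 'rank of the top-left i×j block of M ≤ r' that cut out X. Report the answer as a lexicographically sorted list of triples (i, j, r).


Rank table r_w(9×9) implied by the 18 constraints:

  i=1: 0  0  0  0  0  0  0  0  1
  i=2: 0  0  1  1  1  1  1  1  2
  i=3: 1  1  2  2  2  2  2  2  3
  i=4: 1  1  2  3  3  3  3  3  4
  i=5: 1  2  3  4  4  4  4  4  5
  i=6: 1  2  3  4  5  5  5  5  6
  i=7: 1  2  3  4  5  6  6  6  7
  i=8: 1  2  3  4  5  6  7  7  8
  i=9: 1  2  3  4  5  6  7  8  9

second differences of R give the permutation w = (9, 3, 1, 4, 2, 5, 6, 7, 8).

3 SE-corners of the 11-cell Rothe diagram give Ess(w):

[(1, 8, 0), (2, 2, 0), (4, 2, 1)]


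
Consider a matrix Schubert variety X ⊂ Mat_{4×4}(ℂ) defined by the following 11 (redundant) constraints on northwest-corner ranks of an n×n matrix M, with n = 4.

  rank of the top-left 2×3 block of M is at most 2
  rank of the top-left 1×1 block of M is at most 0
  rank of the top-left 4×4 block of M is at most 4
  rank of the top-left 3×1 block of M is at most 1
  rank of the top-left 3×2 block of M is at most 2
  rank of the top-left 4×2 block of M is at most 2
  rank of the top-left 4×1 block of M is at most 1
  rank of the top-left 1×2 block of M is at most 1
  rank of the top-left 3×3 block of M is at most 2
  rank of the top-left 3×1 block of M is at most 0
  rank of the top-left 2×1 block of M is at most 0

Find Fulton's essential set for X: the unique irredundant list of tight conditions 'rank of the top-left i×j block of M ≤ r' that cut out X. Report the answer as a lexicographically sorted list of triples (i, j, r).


Computing R[i][j] = min implied NW-rank bound (n=4, 11 conditions):

  row 1: 0 | 1 | 1 | 1
  row 2: 0 | 1 | 2 | 2
  row 3: 0 | 1 | 2 | 3
  row 4: 1 | 2 | 3 | 4

reading off 1-entries of Δ²R: w = (2, 3, 4, 1).

D(w) has 3 cells with 1 SE-corner; essential set:

[(3, 1, 0)]


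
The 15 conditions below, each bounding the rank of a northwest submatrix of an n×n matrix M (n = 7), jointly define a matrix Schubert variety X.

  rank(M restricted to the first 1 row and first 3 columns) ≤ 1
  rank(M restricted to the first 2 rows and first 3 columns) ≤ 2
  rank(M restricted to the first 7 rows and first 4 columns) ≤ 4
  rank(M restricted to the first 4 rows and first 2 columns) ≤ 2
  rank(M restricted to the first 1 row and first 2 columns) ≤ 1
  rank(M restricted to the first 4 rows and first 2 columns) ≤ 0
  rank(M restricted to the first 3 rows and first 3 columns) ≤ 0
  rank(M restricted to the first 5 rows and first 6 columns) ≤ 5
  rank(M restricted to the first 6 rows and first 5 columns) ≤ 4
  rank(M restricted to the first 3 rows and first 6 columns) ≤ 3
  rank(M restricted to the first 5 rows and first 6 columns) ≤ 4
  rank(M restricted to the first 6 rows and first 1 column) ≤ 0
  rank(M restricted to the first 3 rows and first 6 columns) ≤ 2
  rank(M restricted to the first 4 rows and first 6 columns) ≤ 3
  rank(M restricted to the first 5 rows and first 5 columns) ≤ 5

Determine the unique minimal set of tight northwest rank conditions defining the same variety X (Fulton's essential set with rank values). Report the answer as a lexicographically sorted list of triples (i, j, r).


Propagating the 15 rank bounds to every northwest block:

  0 | 0 | 0 | 1 | 1 | 1 | 1
  0 | 0 | 0 | 1 | 2 | 2 | 2
  0 | 0 | 0 | 1 | 2 | 2 | 3
  0 | 0 | 1 | 2 | 3 | 3 | 4
  0 | 1 | 2 | 3 | 4 | 4 | 5
  0 | 1 | 2 | 3 | 4 | 5 | 6
  1 | 2 | 3 | 4 | 5 | 6 | 7

the unique w with this rank table is (4, 5, 7, 3, 2, 6, 1).

4 SE-corners of the 14-cell Rothe diagram give Ess(w):

[(3, 3, 0), (3, 6, 2), (4, 2, 0), (6, 1, 0)]


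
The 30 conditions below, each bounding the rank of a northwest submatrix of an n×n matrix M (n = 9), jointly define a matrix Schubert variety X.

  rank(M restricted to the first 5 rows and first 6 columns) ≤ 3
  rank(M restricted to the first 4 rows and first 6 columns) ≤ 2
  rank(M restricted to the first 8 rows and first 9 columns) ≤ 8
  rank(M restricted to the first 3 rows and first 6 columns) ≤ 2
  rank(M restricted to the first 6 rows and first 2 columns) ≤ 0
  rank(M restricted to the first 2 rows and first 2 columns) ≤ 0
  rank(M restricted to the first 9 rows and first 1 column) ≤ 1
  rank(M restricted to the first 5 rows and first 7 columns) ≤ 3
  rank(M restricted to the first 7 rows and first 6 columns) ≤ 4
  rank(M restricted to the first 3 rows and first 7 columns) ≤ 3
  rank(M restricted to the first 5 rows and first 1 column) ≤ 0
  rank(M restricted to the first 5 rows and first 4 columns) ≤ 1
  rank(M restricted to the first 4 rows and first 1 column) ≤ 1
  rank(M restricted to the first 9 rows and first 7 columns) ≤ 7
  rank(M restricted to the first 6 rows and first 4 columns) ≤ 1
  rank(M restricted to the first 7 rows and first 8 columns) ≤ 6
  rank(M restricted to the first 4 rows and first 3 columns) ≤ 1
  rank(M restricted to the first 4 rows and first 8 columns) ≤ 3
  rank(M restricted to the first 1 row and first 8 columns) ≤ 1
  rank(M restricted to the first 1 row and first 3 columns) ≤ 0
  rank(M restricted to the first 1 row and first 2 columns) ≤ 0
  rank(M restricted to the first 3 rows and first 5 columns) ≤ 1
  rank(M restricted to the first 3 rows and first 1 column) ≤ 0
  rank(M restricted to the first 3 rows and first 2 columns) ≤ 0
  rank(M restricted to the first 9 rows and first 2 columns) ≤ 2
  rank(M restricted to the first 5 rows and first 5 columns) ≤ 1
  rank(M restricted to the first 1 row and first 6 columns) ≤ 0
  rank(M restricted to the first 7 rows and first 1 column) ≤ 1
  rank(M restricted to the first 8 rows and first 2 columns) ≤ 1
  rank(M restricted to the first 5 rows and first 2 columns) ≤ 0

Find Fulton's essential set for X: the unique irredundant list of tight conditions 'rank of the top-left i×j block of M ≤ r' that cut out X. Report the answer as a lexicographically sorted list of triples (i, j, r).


Reconstructing r_w from the 30 given conditions:

  i=1: 0  0  0  0  0  0  1  1  1
  i=2: 0  0  1  1  1  1  2  2  2
  i=3: 0  0  1  1  1  2  3  3  3
  i=4: 0  0  1  1  1  2  3  3  4
  i=5: 0  0  1  1  1  2  3  4  5
  i=6: 0  0  1  1  2  3  4  5  6
  i=7: 1  1  2  2  3  4  5  6  7
  i=8: 1  1  2  3  4  5  6  7  8
  i=9: 1  2  3  4  5  6  7  8  9

hence w(1..9) = (7, 3, 6, 9, 8, 5, 1, 4, 2).

D(w) has 25 cells with 6 SE-corners; essential set:

[(1, 6, 0), (4, 8, 3), (5, 5, 1), (6, 2, 0), (6, 4, 1), (8, 2, 1)]


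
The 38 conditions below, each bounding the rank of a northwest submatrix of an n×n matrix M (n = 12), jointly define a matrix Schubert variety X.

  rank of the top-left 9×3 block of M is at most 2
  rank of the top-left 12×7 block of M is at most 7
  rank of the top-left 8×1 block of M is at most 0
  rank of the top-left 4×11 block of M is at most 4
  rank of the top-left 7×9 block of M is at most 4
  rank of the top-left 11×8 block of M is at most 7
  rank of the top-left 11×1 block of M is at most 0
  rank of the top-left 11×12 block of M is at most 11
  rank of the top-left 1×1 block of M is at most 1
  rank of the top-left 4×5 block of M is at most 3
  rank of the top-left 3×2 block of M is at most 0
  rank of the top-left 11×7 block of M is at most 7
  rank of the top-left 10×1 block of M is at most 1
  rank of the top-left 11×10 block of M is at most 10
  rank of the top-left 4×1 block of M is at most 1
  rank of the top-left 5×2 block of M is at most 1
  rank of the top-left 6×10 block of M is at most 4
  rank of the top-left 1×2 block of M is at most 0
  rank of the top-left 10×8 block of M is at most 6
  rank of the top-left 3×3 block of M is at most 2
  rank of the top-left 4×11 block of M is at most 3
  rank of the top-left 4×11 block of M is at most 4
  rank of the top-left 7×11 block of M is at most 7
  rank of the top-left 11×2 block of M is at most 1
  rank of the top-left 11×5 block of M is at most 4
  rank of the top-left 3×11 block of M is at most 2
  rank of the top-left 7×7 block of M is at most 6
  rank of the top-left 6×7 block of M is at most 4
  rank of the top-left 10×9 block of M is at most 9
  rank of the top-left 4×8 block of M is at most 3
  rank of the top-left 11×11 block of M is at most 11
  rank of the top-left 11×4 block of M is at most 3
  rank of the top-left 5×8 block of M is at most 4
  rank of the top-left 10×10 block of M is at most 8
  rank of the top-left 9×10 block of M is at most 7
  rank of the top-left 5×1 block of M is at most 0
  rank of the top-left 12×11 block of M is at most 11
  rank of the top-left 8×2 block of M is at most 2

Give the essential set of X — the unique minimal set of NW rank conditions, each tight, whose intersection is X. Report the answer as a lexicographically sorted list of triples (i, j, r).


Recovering R(i,j) via the rank-extension bound from the 38 conditions:

  row 1: 0 | 0 | 1 | 1 | 1 | 1 | 1 | 1 | 1 | 1 | 1 | 1
  row 2: 0 | 0 | 1 | 2 | 2 | 2 | 2 | 2 | 2 | 2 | 2 | 2
  row 3: 0 | 0 | 1 | 2 | 2 | 2 | 2 | 2 | 2 | 2 | 2 | 3
  row 4: 0 | 1 | 2 | 3 | 3 | 3 | 3 | 3 | 3 | 3 | 3 | 4
  row 5: 0 | 1 | 2 | 3 | 4 | 4 | 4 | 4 | 4 | 4 | 4 | 5
  row 6: 0 | 1 | 2 | 3 | 4 | 4 | 4 | 4 | 4 | 4 | 5 | 6
  row 7: 0 | 1 | 2 | 3 | 4 | 4 | 4 | 4 | 4 | 5 | 6 | 7
  row 8: 0 | 1 | 2 | 3 | 4 | 5 | 5 | 5 | 5 | 6 | 7 | 8
  row 9: 0 | 1 | 2 | 3 | 4 | 5 | 6 | 6 | 6 | 7 | 8 | 9
  row 10: 0 | 1 | 2 | 3 | 4 | 5 | 6 | 6 | 7 | 8 | 9 | 10
  row 11: 0 | 1 | 2 | 3 | 4 | 5 | 6 | 7 | 8 | 9 | 10 | 11
  row 12: 1 | 2 | 3 | 4 | 5 | 6 | 7 | 8 | 9 | 10 | 11 | 12

hence w(1..12) = (3, 4, 12, 2, 5, 11, 10, 6, 7, 9, 8, 1).

ℓ(w)=31; the 6 essential cells (i,j,r):

[(3, 2, 0), (3, 11, 2), (6, 10, 4), (7, 9, 4), (10, 8, 6), (11, 1, 0)]


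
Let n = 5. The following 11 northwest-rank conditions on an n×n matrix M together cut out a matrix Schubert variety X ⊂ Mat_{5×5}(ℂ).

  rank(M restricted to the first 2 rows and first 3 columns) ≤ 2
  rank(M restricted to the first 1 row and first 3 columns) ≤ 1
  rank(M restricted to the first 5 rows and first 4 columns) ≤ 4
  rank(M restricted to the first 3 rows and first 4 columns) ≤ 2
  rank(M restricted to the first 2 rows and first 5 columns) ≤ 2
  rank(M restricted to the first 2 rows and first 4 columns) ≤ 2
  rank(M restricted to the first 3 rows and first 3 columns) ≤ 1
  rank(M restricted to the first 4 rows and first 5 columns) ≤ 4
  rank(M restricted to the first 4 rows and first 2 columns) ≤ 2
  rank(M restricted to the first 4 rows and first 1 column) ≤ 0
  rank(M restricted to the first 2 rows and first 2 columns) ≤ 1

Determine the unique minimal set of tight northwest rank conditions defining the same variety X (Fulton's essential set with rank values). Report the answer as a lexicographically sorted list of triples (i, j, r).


Rank table r_w(5×5) implied by the 11 constraints:

  row 1: 0  1  1  1  1
  row 2: 0  1  1  2  2
  row 3: 0  1  1  2  3
  row 4: 0  1  2  3  4
  row 5: 1  2  3  4  5

second differences of R give the permutation w = (2, 4, 5, 3, 1).

Rothe diagram D(w) (6 cells), 2 SE-corners (essential conditions):

[(3, 3, 1), (4, 1, 0)]


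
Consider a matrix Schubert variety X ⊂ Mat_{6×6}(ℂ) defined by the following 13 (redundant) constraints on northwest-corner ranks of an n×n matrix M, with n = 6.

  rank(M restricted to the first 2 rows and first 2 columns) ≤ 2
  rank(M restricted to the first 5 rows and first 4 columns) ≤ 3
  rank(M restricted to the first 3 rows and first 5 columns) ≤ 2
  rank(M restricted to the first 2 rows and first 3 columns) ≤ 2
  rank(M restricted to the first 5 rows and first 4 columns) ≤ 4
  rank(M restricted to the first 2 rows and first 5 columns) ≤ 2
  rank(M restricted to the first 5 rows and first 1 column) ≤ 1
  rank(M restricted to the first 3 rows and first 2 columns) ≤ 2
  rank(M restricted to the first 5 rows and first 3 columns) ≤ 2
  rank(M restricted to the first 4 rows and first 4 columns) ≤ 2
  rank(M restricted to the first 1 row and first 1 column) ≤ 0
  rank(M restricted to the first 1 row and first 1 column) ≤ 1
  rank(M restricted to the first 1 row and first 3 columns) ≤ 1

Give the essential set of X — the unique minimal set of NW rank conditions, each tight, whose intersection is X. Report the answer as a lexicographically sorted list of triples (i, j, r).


Rank table r_w(6×6) implied by the 13 constraints:

  R[1]: 0 | 1 | 1 | 1 | 1 | 1
  R[2]: 1 | 2 | 2 | 2 | 2 | 2
  R[3]: 1 | 2 | 2 | 2 | 2 | 3
  R[4]: 1 | 2 | 2 | 2 | 3 | 4
  R[5]: 1 | 2 | 2 | 3 | 4 | 5
  R[6]: 1 | 2 | 3 | 4 | 5 | 6

second differences of R give the permutation w = (2, 1, 6, 5, 4, 3).

ℓ(w)=7; the 4 essential cells (i,j,r):

[(1, 1, 0), (3, 5, 2), (4, 4, 2), (5, 3, 2)]


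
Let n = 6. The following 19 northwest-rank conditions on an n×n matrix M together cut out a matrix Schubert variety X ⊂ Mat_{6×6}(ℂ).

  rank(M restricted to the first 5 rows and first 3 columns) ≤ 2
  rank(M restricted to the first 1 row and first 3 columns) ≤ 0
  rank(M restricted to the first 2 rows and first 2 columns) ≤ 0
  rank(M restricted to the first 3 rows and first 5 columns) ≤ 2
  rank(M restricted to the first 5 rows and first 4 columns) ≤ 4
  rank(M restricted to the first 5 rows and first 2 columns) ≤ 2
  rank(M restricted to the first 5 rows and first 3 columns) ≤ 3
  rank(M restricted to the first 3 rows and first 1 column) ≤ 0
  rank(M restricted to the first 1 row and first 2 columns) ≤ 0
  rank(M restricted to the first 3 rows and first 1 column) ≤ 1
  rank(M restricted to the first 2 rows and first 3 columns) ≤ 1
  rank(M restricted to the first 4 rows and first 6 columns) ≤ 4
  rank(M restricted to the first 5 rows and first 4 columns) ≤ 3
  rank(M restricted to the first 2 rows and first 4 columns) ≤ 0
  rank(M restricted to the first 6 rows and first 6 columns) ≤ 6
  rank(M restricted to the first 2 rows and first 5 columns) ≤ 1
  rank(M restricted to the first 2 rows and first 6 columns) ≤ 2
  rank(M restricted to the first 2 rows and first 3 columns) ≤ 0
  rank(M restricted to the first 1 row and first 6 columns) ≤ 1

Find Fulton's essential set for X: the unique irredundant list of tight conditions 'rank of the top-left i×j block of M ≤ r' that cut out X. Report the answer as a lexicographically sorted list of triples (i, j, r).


Reconstructing r_w from the 19 given conditions:

  row 1: 0  0  0  0  1  1
  row 2: 0  0  0  0  1  2
  row 3: 0  1  1  1  2  3
  row 4: 1  2  2  2  3  4
  row 5: 1  2  2  3  4  5
  row 6: 1  2  3  4  5  6

second differences of R give the permutation w = (5, 6, 2, 1, 4, 3).

D(w) has 10 cells with 3 SE-corners; essential set:

[(2, 4, 0), (3, 1, 0), (5, 3, 2)]


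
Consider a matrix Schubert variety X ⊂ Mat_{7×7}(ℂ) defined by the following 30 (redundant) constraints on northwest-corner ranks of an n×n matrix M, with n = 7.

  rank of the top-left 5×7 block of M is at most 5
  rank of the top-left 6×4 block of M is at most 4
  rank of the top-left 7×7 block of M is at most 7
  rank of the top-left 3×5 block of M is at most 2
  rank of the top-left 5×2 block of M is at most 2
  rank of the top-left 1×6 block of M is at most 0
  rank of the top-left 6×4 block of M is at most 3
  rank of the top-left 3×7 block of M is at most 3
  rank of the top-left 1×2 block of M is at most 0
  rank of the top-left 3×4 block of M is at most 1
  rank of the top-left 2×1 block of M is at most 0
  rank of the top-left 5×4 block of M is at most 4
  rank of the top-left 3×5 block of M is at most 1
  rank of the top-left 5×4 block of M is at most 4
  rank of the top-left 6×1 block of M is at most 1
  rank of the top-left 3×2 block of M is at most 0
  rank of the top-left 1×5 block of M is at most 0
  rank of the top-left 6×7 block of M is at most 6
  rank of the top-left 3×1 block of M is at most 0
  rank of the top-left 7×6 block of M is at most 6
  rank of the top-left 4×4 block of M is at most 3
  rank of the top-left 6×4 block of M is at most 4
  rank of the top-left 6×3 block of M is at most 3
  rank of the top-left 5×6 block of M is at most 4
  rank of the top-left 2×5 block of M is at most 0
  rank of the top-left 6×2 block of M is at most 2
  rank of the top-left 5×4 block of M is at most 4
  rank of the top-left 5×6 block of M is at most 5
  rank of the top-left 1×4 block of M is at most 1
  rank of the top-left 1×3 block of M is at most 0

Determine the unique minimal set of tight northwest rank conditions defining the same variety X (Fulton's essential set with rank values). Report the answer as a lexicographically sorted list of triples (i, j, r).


Propagating the 30 rank bounds to every northwest block:

  row 1: 0, 0, 0, 0, 0, 0, 1
  row 2: 0, 0, 0, 0, 0, 1, 2
  row 3: 0, 0, 1, 1, 1, 2, 3
  row 4: 1, 1, 2, 2, 2, 3, 4
  row 5: 1, 2, 3, 3, 3, 4, 5
  row 6: 1, 2, 3, 3, 4, 5, 6
  row 7: 1, 2, 3, 4, 5, 6, 7

second differences of R give the permutation w = (7, 6, 3, 1, 2, 5, 4).

ℓ(w)=14; the 4 essential cells (i,j,r):

[(1, 6, 0), (2, 5, 0), (3, 2, 0), (6, 4, 3)]


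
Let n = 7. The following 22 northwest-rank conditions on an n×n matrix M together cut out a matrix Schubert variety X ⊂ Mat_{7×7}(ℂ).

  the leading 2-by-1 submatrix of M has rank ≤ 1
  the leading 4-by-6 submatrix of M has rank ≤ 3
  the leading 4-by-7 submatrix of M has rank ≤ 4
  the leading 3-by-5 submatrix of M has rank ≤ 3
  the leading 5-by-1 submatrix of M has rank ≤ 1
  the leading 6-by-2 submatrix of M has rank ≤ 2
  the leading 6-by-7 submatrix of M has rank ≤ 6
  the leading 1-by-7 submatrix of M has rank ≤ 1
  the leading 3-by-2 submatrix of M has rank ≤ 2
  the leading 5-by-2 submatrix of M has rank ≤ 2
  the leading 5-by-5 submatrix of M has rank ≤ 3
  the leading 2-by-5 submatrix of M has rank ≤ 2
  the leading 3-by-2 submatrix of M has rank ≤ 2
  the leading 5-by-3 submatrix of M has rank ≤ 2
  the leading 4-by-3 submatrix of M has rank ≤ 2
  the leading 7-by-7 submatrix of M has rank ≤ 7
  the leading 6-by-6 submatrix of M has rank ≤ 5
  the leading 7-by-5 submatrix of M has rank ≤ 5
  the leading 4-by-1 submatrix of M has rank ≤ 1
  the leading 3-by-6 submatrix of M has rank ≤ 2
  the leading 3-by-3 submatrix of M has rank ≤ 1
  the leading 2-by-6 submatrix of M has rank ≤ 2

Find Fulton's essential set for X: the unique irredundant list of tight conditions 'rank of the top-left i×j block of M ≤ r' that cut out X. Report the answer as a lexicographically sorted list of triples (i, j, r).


Propagating the 22 rank bounds to every northwest block:

  1 | 1 | 1 | 1 | 1 | 1 | 1
  1 | 1 | 1 | 2 | 2 | 2 | 2
  1 | 1 | 1 | 2 | 2 | 2 | 3
  1 | 2 | 2 | 3 | 3 | 3 | 4
  1 | 2 | 2 | 3 | 3 | 4 | 5
  1 | 2 | 3 | 4 | 4 | 5 | 6
  1 | 2 | 3 | 4 | 5 | 6 | 7

the unique w with this rank table is (1, 4, 7, 2, 6, 3, 5).

D(w) has 8 cells with 4 SE-corners; essential set:

[(3, 3, 1), (3, 6, 2), (5, 3, 2), (5, 5, 3)]


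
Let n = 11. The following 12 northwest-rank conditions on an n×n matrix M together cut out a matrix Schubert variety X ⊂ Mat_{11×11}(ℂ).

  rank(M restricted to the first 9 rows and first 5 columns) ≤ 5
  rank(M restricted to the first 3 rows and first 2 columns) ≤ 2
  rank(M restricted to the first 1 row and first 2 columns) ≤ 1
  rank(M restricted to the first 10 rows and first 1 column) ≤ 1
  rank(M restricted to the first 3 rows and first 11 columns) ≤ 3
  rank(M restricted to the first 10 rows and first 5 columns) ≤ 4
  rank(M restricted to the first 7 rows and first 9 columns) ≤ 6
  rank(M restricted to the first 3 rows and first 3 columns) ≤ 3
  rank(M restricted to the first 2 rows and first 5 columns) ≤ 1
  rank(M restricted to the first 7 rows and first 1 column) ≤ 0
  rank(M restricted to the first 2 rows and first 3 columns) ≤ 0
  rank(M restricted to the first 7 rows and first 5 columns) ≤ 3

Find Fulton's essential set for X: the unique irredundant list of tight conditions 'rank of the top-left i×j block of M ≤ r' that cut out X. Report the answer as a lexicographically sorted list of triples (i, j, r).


Recovering R(i,j) via the rank-extension bound from the 12 conditions:

  row 1: 0  0  0  1  1  1  1  1  1  1  1
  row 2: 0  0  0  1  1  2  2  2  2  2  2
  row 3: 0  1  1  2  2  3  3  3  3  3  3
  row 4: 0  1  2  3  3  4  4  4  4  4  4
  row 5: 0  1  2  3  3  4  5  5  5  5  5
  row 6: 0  1  2  3  3  4  5  6  6  6  6
  row 7: 0  1  2  3  3  4  5  6  6  7  7
  row 8: 1  2  3  4  4  5  6  7  7  8  8
  row 9: 1  2  3  4  4  5  6  7  8  9  9
  row 10: 1  2  3  4  4  5  6  7  8  9  10
  row 11: 1  2  3  4  5  6  7  8  9  10  11

so w = (4, 6, 2, 3, 7, 8, 10, 1, 9, 11, 5).

6 SE-corners of the 18-cell Rothe diagram give Ess(w):

[(2, 3, 0), (2, 5, 1), (7, 1, 0), (7, 5, 3), (7, 9, 6), (10, 5, 4)]
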